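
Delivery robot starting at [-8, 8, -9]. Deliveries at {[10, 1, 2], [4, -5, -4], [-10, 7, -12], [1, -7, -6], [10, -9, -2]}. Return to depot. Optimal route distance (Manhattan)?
106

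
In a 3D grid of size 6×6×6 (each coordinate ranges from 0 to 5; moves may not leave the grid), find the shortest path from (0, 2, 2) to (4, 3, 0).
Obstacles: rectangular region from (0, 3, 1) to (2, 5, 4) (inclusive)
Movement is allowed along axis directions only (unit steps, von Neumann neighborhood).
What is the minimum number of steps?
7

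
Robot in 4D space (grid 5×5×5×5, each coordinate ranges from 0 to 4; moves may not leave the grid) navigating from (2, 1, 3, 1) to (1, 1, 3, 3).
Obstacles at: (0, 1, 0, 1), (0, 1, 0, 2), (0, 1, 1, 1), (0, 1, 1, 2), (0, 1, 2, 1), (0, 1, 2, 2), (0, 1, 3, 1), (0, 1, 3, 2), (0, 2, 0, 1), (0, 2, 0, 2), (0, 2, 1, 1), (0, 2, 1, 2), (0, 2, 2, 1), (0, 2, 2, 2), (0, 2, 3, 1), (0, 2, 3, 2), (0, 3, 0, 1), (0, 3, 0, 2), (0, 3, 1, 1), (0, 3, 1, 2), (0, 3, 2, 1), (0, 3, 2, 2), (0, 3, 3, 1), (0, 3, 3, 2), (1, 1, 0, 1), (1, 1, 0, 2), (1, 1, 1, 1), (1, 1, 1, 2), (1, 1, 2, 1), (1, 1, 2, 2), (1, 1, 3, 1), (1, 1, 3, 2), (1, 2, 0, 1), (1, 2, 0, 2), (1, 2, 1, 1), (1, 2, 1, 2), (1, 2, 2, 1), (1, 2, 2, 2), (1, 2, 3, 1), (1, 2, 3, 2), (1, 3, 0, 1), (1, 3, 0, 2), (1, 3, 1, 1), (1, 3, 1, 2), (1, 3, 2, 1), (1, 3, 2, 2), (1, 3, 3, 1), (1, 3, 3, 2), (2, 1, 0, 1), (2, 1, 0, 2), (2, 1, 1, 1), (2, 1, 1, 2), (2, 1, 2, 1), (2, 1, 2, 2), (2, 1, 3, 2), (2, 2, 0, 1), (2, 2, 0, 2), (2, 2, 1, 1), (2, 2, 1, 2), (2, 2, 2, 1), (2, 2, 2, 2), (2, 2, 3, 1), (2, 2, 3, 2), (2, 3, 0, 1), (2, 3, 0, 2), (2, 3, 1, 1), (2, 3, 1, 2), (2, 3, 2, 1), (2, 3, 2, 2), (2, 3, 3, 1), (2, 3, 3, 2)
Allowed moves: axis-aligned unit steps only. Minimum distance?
5
(one shortest path: (2, 1, 3, 1) → (3, 1, 3, 1) → (3, 1, 3, 2) → (3, 1, 3, 3) → (2, 1, 3, 3) → (1, 1, 3, 3))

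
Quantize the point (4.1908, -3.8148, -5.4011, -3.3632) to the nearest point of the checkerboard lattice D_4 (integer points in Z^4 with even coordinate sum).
(4, -4, -5, -3)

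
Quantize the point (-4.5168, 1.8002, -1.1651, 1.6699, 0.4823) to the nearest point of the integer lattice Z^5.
(-5, 2, -1, 2, 0)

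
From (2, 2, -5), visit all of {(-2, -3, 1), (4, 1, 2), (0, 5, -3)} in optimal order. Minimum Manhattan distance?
31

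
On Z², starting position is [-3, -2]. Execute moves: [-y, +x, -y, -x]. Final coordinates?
(-3, -4)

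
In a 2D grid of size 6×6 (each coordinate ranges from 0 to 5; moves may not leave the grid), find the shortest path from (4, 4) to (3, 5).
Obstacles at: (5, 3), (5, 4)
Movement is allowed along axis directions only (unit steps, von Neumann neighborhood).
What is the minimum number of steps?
2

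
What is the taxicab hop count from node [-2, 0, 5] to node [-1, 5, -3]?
14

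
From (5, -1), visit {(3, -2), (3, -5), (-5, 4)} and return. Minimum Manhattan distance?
38
(one optimal route: (5, -1) → (3, -2) → (3, -5) → (-5, 4) → (5, -1))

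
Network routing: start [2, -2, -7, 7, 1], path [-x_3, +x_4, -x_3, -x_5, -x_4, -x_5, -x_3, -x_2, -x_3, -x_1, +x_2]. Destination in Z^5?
(1, -2, -11, 7, -1)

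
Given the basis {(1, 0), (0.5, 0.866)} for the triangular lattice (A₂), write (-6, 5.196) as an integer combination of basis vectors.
-9b₁ + 6b₂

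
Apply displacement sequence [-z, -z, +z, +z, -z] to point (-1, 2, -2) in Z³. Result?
(-1, 2, -3)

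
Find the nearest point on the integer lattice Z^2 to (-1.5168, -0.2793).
(-2, 0)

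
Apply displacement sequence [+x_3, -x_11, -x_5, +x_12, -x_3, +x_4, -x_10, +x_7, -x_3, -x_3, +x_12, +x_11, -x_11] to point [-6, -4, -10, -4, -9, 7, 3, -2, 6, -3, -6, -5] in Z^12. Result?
(-6, -4, -12, -3, -10, 7, 4, -2, 6, -4, -7, -3)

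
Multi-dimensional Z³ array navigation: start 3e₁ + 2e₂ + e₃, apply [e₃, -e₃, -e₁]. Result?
(2, 2, 1)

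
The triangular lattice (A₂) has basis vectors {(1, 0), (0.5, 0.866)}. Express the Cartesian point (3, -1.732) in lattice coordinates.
4b₁ - 2b₂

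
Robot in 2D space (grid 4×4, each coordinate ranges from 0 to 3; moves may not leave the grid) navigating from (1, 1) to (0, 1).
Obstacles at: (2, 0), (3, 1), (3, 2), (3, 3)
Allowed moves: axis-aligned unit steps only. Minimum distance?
1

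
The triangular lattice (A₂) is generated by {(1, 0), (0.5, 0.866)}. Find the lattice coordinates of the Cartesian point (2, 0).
2b₁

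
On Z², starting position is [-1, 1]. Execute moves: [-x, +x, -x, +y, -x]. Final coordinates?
(-3, 2)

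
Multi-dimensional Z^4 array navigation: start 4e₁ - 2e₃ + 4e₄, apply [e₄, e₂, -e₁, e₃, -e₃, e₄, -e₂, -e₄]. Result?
(3, 0, -2, 5)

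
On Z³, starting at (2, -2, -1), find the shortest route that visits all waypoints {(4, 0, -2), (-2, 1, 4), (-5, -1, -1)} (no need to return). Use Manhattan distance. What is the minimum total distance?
26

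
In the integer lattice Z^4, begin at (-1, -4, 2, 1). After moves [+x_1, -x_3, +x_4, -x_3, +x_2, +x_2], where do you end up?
(0, -2, 0, 2)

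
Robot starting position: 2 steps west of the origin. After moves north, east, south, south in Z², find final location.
(-1, -1)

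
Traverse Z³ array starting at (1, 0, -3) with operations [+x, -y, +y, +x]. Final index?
(3, 0, -3)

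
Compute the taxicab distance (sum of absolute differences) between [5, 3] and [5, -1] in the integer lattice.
4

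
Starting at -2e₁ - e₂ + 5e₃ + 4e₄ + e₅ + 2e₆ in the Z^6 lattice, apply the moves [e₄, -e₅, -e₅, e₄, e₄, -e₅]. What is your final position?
(-2, -1, 5, 7, -2, 2)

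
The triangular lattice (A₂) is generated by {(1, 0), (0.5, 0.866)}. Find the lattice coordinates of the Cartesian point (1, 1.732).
2b₂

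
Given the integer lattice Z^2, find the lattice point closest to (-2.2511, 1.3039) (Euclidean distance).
(-2, 1)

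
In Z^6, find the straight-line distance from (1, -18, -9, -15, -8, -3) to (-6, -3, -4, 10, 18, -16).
42.0595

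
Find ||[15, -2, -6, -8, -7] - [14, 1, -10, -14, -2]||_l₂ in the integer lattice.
9.32738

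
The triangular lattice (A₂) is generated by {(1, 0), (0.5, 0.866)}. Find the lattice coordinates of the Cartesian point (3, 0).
3b₁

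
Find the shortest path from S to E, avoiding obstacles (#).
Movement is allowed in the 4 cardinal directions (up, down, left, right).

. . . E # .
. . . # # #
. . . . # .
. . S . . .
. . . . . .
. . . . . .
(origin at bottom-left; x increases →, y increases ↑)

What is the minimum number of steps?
4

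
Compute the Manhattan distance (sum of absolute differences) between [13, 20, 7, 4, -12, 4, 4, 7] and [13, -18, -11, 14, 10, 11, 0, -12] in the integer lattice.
118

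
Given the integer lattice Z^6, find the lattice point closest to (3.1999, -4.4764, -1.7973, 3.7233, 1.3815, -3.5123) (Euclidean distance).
(3, -4, -2, 4, 1, -4)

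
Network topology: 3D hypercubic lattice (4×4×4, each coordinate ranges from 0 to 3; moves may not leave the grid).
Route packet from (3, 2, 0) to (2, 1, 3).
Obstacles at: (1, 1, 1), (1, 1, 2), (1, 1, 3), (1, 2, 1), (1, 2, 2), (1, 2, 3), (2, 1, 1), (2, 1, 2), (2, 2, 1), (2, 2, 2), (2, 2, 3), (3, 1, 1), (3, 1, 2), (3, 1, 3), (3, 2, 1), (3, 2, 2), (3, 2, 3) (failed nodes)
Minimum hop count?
7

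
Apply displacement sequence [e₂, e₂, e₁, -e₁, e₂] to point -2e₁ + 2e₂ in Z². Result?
(-2, 5)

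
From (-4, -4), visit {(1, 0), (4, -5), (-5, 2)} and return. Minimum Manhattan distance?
32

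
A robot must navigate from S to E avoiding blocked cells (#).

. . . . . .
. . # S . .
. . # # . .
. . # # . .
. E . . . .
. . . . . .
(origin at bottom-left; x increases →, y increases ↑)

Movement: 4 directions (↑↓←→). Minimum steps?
7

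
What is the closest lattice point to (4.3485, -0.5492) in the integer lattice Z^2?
(4, -1)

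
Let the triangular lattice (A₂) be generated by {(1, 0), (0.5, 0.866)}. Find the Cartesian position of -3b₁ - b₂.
(-3.5, -0.866)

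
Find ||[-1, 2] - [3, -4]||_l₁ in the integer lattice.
10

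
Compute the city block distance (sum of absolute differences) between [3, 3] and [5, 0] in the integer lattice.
5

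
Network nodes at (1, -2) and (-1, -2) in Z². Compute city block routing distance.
2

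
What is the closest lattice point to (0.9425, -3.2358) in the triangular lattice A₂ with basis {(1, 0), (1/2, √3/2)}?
(1, -3.464)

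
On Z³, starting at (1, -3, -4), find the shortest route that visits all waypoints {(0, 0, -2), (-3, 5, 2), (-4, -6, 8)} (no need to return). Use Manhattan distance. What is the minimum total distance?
36
(one optimal route: (1, -3, -4) → (0, 0, -2) → (-3, 5, 2) → (-4, -6, 8))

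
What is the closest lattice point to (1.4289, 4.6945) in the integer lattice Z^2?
(1, 5)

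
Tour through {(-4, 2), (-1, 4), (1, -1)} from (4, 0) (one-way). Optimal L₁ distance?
16
(one optimal route: (4, 0) → (1, -1) → (-1, 4) → (-4, 2))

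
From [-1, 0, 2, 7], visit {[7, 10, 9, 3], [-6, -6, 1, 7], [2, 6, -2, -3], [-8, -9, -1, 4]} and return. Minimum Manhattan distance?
110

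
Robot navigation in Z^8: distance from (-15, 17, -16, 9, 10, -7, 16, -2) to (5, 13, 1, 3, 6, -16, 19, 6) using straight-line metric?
30.1828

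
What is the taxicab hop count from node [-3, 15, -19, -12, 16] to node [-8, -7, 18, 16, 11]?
97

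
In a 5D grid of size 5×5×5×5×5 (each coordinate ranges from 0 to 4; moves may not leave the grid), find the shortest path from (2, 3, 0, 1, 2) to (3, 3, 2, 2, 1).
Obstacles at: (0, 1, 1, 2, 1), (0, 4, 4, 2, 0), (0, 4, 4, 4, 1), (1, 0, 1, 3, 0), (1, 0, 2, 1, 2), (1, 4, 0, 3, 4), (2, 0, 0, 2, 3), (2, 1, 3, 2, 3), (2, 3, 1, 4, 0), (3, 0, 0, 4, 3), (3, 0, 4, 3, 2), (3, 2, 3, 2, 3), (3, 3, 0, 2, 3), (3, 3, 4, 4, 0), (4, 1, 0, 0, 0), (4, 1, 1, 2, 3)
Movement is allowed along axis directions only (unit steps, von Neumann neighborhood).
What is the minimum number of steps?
5
(one shortest path: (2, 3, 0, 1, 2) → (3, 3, 0, 1, 2) → (3, 3, 1, 1, 2) → (3, 3, 2, 1, 2) → (3, 3, 2, 2, 2) → (3, 3, 2, 2, 1))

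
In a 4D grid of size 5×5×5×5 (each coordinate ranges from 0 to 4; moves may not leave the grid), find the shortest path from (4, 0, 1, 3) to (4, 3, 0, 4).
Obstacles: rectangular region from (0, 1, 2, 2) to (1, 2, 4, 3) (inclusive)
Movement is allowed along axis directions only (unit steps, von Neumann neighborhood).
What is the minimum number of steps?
5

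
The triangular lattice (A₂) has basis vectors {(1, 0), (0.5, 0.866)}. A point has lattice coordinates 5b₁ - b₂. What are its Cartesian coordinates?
(4.5, -0.866)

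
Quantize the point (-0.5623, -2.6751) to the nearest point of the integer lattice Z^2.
(-1, -3)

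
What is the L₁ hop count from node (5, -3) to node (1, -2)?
5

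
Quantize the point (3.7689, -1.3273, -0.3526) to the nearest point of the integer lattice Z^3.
(4, -1, 0)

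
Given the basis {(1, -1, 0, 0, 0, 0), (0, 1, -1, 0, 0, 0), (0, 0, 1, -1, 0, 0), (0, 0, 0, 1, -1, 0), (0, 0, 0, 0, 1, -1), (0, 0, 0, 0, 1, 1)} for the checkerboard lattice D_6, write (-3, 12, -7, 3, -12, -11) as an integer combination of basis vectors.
-3b₁ + 9b₂ + 2b₃ + 5b₄ + 2b₅ - 9b₆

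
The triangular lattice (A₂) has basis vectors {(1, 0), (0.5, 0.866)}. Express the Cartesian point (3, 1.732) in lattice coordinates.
2b₁ + 2b₂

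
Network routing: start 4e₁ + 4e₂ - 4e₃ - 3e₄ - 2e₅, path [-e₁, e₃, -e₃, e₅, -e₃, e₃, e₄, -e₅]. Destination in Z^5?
(3, 4, -4, -2, -2)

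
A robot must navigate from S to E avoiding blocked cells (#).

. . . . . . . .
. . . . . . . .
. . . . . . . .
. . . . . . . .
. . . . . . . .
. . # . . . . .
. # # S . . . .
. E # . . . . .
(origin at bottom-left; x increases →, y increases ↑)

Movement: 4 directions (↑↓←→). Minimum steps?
9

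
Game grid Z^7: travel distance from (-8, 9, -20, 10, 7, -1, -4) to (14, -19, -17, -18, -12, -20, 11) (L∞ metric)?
28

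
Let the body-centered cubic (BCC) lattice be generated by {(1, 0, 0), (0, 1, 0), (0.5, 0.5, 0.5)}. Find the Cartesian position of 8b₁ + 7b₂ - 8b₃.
(4, 3, -4)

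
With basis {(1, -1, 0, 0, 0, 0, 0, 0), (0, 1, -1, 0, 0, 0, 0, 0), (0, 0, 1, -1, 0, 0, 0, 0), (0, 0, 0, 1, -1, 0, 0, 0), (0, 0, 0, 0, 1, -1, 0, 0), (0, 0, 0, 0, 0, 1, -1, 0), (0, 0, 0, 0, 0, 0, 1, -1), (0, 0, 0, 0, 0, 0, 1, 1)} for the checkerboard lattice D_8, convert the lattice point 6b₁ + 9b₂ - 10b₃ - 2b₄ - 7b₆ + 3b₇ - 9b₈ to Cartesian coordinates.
(6, 3, -19, 8, 2, -7, 1, -12)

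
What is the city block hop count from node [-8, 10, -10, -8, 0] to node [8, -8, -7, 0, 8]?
53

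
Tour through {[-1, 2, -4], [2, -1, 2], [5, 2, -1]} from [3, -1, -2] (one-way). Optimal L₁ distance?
23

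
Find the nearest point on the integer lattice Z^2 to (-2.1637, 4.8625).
(-2, 5)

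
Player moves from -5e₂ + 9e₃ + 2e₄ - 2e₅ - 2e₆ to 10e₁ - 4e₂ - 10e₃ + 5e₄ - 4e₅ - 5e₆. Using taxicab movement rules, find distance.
38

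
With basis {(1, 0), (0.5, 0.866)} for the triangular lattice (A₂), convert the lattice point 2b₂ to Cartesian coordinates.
(1, 1.732)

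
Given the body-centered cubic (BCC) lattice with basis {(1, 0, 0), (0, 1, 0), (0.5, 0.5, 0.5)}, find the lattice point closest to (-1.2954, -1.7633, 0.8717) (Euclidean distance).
(-1, -2, 1)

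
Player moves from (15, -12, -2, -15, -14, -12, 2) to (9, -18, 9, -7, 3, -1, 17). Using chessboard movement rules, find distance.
17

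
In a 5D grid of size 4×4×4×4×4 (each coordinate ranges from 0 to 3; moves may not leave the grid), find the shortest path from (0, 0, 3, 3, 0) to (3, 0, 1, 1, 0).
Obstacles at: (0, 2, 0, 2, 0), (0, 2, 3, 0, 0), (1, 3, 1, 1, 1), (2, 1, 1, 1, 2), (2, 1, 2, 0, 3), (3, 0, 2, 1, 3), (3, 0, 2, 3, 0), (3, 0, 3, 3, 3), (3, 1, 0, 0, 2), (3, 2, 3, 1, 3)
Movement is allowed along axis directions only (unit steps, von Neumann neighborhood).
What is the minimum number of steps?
7
(one shortest path: (0, 0, 3, 3, 0) → (1, 0, 3, 3, 0) → (2, 0, 3, 3, 0) → (3, 0, 3, 3, 0) → (3, 0, 3, 2, 0) → (3, 0, 2, 2, 0) → (3, 0, 1, 2, 0) → (3, 0, 1, 1, 0))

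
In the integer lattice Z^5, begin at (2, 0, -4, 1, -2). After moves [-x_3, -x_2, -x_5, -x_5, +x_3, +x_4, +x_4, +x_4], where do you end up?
(2, -1, -4, 4, -4)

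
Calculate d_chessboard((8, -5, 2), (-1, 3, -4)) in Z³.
9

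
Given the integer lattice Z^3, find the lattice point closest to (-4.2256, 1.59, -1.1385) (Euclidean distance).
(-4, 2, -1)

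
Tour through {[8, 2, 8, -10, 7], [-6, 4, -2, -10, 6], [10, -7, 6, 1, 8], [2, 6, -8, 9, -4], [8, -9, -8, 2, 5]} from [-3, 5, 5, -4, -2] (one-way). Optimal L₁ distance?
136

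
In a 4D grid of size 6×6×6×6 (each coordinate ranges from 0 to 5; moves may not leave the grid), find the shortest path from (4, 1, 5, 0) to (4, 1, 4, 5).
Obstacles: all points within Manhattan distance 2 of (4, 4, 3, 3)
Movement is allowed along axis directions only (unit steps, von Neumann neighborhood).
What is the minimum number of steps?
6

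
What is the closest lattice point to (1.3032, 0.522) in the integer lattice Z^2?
(1, 1)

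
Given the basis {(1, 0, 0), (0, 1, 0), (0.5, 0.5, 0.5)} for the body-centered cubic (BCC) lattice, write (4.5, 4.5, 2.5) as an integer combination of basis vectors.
2b₁ + 2b₂ + 5b₃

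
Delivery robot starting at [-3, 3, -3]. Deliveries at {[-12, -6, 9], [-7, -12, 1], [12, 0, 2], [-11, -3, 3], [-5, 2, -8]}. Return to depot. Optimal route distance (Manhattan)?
112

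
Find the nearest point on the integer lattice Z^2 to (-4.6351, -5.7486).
(-5, -6)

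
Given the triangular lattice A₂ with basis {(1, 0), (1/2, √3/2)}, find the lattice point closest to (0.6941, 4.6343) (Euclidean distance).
(0.5, 4.33)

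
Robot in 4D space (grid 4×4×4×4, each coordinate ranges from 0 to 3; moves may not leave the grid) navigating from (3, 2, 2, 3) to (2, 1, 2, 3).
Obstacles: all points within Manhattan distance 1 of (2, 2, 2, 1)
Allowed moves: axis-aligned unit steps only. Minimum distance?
2
(one shortest path: (3, 2, 2, 3) → (2, 2, 2, 3) → (2, 1, 2, 3))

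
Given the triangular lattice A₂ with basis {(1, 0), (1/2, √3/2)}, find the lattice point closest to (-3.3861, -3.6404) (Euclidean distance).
(-3, -3.464)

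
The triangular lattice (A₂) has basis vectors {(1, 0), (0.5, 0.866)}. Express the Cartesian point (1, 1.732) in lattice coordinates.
2b₂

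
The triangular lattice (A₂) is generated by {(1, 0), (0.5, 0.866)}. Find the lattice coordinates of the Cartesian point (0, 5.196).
-3b₁ + 6b₂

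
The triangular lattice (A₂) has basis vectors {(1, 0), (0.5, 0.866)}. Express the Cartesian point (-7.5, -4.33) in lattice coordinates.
-5b₁ - 5b₂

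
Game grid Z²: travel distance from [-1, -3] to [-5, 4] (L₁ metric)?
11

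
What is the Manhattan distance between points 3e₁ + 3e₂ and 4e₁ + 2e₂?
2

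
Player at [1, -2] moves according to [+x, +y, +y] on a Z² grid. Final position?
(2, 0)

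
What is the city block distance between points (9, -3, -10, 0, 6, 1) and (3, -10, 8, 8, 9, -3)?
46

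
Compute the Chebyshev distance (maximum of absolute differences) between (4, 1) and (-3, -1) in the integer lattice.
7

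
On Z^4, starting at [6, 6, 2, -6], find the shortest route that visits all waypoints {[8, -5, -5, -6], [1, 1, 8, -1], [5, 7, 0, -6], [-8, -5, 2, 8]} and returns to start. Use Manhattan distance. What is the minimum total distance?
112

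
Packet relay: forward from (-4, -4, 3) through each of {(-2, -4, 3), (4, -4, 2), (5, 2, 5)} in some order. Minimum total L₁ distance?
19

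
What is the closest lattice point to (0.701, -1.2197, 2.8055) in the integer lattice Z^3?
(1, -1, 3)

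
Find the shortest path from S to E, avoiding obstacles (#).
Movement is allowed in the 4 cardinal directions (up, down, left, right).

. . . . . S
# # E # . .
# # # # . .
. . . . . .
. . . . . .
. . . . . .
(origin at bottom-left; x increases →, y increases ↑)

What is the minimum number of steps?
4
(one shortest path: (5, 5) → (4, 5) → (3, 5) → (2, 5) → (2, 4))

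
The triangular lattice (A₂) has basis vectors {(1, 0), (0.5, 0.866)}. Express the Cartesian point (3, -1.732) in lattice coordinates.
4b₁ - 2b₂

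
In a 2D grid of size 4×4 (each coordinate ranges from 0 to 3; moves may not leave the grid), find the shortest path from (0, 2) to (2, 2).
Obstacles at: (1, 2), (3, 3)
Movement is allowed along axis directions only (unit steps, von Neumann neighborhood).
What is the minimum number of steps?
4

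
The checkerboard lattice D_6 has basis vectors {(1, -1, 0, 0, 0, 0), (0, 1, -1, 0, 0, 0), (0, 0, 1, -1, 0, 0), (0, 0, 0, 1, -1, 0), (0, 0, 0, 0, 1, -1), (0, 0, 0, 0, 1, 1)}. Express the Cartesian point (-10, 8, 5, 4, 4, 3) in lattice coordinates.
-10b₁ - 2b₂ + 3b₃ + 7b₄ + 4b₅ + 7b₆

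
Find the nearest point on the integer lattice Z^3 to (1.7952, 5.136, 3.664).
(2, 5, 4)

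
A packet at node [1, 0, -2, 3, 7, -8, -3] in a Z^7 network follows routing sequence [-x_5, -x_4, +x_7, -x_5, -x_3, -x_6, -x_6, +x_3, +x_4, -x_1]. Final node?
(0, 0, -2, 3, 5, -10, -2)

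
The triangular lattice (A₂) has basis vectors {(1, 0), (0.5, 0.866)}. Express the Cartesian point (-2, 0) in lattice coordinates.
-2b₁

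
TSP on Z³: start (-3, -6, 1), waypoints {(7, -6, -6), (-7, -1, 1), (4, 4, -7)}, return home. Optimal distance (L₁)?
64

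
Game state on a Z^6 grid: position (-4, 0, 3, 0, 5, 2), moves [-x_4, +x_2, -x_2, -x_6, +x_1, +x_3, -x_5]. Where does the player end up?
(-3, 0, 4, -1, 4, 1)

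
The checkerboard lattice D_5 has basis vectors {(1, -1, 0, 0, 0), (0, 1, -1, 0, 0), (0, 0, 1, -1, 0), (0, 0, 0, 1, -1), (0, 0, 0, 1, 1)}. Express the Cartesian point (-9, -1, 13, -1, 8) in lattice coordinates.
-9b₁ - 10b₂ + 3b₃ - 3b₄ + 5b₅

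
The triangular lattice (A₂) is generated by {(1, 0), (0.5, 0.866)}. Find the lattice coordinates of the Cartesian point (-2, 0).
-2b₁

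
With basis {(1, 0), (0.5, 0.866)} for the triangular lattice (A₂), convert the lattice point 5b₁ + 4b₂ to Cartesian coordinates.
(7, 3.464)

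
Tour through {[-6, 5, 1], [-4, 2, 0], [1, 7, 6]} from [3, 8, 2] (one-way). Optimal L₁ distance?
27
(one optimal route: (3, 8, 2) → (1, 7, 6) → (-6, 5, 1) → (-4, 2, 0))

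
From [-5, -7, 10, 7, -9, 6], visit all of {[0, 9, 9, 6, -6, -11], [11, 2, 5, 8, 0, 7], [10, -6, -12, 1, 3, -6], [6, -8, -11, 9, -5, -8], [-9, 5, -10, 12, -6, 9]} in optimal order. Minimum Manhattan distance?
215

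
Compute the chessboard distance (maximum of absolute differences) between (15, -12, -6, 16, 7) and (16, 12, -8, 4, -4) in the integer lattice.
24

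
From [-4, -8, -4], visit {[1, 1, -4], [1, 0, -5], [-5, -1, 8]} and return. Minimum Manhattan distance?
56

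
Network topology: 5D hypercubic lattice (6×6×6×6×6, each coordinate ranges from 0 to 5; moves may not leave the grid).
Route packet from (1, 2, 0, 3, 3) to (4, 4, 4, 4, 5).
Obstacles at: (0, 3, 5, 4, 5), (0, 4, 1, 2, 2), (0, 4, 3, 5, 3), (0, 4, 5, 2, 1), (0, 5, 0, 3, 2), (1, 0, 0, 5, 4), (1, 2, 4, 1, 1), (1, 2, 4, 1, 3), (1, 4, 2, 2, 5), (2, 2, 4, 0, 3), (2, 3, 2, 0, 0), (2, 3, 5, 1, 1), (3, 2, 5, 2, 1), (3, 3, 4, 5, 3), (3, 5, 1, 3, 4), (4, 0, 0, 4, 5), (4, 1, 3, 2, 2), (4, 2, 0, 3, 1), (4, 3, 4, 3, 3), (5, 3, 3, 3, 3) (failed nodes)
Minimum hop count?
12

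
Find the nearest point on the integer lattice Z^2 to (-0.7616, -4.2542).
(-1, -4)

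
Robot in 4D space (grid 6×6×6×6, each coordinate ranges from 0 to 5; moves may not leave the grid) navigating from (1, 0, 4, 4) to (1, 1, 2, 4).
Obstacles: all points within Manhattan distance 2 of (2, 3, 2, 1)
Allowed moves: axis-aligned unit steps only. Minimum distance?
3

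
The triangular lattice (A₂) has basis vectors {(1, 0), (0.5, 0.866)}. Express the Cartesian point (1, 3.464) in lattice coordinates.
-b₁ + 4b₂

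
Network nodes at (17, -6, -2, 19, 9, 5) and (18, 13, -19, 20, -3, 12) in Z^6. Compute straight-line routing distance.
29.0689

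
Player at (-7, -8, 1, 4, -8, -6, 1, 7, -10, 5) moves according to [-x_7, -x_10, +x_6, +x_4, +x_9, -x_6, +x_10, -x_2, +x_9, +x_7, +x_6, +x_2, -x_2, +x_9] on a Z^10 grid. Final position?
(-7, -9, 1, 5, -8, -5, 1, 7, -7, 5)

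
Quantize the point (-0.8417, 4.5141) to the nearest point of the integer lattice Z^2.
(-1, 5)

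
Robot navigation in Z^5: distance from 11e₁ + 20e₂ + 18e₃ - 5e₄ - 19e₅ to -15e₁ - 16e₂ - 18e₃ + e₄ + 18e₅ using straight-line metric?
68.3593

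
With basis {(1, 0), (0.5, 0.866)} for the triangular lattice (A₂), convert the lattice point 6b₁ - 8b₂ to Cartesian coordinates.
(2, -6.928)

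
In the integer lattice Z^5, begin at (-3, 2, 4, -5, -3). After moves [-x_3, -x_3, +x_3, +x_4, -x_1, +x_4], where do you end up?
(-4, 2, 3, -3, -3)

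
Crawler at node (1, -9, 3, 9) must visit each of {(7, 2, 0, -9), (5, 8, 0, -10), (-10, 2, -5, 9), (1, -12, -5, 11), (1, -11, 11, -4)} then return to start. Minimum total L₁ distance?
152
(one optimal route: (1, -9, 3, 9) → (1, -12, -5, 11) → (-10, 2, -5, 9) → (7, 2, 0, -9) → (5, 8, 0, -10) → (1, -11, 11, -4) → (1, -9, 3, 9))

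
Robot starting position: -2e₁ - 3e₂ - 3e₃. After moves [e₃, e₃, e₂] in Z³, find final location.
(-2, -2, -1)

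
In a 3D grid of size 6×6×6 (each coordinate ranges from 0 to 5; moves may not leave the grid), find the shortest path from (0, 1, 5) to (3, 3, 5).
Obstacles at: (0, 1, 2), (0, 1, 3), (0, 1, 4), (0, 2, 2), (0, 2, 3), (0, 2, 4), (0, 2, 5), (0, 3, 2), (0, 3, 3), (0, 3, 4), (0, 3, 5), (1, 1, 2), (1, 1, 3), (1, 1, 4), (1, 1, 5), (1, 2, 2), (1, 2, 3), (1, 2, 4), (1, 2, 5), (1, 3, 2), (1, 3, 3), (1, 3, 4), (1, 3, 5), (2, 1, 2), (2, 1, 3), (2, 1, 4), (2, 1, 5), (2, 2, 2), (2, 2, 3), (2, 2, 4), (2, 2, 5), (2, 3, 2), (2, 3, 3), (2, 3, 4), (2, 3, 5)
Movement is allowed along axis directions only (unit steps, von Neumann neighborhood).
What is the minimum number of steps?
7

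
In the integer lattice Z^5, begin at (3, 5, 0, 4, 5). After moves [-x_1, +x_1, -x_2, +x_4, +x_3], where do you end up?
(3, 4, 1, 5, 5)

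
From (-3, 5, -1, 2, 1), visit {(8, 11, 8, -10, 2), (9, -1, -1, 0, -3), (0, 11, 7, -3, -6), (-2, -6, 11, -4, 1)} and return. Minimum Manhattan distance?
146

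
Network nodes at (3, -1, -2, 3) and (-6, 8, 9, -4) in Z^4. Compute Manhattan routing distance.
36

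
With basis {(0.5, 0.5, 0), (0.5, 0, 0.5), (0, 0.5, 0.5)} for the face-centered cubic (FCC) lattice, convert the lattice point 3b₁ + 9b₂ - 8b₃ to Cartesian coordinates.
(6, -2.5, 0.5)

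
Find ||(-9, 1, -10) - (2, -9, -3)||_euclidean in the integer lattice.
16.4317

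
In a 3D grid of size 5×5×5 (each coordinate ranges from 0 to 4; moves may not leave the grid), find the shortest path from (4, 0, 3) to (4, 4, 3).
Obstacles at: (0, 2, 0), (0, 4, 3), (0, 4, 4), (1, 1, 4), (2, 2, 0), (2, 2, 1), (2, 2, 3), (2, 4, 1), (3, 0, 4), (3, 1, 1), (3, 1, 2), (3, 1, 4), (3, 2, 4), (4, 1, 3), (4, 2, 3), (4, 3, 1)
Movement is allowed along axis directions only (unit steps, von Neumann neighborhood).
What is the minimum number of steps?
6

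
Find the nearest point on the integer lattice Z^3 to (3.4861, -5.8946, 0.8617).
(3, -6, 1)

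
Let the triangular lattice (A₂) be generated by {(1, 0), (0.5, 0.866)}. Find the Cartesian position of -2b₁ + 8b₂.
(2, 6.928)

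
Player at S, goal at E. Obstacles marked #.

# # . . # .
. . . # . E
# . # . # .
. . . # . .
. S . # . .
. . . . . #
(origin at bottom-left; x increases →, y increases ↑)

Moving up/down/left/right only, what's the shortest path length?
9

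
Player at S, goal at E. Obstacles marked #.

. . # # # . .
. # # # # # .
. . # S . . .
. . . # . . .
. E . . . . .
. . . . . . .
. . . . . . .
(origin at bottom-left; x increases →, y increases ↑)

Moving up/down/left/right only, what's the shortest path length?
6
(one shortest path: (3, 4) → (4, 4) → (4, 3) → (4, 2) → (3, 2) → (2, 2) → (1, 2))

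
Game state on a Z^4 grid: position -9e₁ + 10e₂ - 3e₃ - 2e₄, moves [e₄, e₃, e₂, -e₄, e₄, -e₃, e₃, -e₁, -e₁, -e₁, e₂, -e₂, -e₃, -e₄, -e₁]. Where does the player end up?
(-13, 11, -3, -2)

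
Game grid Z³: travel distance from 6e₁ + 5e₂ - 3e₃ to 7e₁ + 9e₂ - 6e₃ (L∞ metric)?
4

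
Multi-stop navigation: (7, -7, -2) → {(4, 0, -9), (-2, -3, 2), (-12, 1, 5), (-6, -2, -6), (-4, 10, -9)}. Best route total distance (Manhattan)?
82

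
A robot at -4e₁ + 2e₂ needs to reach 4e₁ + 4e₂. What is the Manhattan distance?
10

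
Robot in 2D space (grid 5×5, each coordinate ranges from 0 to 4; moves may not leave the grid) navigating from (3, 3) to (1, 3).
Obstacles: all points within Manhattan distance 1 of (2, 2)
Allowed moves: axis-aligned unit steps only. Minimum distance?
4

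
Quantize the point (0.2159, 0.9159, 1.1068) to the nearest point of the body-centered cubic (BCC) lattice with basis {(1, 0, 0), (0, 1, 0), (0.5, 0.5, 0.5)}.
(0, 1, 1)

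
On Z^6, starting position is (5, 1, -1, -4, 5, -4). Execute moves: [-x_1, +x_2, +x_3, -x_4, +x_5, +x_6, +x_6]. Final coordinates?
(4, 2, 0, -5, 6, -2)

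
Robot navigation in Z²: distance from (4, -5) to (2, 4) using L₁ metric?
11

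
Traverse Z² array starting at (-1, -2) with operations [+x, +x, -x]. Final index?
(0, -2)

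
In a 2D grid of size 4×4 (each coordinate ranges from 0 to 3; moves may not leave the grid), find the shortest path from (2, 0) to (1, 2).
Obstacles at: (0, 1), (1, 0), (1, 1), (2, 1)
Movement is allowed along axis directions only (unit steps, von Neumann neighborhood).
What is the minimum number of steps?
5
(one shortest path: (2, 0) → (3, 0) → (3, 1) → (3, 2) → (2, 2) → (1, 2))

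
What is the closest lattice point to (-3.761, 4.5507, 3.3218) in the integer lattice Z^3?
(-4, 5, 3)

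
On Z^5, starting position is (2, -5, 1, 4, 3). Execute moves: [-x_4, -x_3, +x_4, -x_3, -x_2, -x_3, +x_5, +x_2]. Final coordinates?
(2, -5, -2, 4, 4)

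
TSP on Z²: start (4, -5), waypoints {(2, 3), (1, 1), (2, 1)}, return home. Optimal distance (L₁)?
22
(one optimal route: (4, -5) → (2, 3) → (1, 1) → (2, 1) → (4, -5))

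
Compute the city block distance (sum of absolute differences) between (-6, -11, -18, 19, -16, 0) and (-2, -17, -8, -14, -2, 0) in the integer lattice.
67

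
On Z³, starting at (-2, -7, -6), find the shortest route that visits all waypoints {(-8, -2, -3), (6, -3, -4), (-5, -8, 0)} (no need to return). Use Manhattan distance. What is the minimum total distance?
38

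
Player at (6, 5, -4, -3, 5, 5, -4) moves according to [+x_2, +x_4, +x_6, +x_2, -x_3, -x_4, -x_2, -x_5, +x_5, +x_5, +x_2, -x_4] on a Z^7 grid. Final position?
(6, 7, -5, -4, 6, 6, -4)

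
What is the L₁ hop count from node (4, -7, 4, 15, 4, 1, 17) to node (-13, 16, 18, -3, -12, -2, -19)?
127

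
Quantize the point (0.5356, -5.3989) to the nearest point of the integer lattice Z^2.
(1, -5)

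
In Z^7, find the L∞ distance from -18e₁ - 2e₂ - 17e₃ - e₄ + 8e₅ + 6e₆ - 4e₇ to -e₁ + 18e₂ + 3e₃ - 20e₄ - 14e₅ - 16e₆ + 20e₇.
24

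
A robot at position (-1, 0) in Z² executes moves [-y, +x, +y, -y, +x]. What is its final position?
(1, -1)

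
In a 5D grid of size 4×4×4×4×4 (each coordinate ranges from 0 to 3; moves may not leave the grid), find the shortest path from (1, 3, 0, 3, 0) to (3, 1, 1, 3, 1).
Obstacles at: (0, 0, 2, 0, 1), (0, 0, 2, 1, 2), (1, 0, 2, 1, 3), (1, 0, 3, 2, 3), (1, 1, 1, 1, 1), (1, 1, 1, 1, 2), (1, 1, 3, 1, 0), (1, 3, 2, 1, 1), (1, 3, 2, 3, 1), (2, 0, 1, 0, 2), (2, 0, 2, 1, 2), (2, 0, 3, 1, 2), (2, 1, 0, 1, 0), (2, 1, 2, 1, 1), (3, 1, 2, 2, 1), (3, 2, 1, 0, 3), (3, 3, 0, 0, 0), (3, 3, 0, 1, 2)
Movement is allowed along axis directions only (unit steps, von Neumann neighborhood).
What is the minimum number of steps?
6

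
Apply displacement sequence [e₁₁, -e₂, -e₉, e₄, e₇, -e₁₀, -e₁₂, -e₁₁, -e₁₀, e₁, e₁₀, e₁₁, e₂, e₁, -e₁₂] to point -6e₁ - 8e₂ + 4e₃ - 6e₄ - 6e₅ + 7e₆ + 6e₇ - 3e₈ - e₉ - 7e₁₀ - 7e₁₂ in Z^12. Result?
(-4, -8, 4, -5, -6, 7, 7, -3, -2, -8, 1, -9)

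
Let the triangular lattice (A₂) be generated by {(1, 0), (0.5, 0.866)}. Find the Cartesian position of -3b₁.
(-3, 0)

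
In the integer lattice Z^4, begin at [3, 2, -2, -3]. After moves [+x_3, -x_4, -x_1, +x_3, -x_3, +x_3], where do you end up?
(2, 2, 0, -4)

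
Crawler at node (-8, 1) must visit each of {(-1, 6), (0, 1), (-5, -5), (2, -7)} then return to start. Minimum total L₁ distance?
46
(one optimal route: (-8, 1) → (-1, 6) → (0, 1) → (2, -7) → (-5, -5) → (-8, 1))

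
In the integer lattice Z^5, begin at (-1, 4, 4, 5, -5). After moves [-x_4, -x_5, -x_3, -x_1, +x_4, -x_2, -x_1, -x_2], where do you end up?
(-3, 2, 3, 5, -6)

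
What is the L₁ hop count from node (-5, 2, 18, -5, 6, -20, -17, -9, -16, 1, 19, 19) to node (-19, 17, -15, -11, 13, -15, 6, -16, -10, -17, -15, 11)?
176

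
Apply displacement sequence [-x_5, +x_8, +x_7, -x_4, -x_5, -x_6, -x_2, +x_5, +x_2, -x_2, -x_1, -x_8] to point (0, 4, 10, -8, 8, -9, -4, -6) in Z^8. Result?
(-1, 3, 10, -9, 7, -10, -3, -6)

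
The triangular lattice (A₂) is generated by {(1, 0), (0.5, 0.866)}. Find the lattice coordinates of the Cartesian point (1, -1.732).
2b₁ - 2b₂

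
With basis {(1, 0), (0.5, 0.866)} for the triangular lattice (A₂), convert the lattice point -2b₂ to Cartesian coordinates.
(-1, -1.732)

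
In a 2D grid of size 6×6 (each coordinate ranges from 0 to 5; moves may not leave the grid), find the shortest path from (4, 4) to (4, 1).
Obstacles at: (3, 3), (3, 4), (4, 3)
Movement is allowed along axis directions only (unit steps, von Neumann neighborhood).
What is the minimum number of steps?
5
(one shortest path: (4, 4) → (5, 4) → (5, 3) → (5, 2) → (4, 2) → (4, 1))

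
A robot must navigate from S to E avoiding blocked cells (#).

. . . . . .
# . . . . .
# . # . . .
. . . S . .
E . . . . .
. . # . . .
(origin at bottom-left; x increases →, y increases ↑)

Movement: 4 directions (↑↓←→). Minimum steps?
4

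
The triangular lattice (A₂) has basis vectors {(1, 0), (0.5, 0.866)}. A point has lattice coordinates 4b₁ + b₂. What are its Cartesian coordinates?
(4.5, 0.866)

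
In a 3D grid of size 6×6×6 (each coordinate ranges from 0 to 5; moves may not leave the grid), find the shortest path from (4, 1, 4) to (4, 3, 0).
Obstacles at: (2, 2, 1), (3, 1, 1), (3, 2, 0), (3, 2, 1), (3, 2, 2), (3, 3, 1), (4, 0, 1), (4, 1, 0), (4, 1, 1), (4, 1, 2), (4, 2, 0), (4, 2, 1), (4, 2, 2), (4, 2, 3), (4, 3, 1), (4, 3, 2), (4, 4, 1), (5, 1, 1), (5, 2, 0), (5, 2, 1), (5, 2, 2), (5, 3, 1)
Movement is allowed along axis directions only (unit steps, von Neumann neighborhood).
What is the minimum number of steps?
10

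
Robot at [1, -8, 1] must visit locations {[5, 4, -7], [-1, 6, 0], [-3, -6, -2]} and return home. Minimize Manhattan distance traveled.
64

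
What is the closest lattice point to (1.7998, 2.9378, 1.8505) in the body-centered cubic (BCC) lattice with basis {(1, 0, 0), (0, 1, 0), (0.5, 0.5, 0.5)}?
(2, 3, 2)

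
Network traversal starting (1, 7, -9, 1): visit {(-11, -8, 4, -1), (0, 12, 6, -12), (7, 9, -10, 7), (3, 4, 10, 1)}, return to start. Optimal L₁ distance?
162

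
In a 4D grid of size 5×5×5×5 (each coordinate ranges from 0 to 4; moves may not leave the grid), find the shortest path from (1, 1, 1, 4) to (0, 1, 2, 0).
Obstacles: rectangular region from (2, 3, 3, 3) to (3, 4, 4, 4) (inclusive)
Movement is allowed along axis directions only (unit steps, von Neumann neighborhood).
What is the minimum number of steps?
6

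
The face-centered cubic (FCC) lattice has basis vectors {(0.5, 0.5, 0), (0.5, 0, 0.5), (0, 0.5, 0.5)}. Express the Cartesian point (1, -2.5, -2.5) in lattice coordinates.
b₁ + b₂ - 6b₃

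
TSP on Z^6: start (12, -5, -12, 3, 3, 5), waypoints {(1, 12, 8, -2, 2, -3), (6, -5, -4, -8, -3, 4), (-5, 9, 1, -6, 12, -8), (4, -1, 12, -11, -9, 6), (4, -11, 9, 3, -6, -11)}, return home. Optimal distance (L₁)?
270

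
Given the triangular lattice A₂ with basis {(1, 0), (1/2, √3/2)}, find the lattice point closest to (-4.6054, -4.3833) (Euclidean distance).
(-4.5, -4.33)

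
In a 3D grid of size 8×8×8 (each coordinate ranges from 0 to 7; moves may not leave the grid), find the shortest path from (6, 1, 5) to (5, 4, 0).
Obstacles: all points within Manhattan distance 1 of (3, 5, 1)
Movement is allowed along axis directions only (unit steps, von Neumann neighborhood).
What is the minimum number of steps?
9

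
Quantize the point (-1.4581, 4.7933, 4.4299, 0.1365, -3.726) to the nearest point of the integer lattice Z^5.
(-1, 5, 4, 0, -4)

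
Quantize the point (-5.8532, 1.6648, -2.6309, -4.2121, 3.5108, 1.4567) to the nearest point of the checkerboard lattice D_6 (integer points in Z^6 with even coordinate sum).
(-6, 2, -3, -4, 4, 1)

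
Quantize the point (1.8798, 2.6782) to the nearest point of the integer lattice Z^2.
(2, 3)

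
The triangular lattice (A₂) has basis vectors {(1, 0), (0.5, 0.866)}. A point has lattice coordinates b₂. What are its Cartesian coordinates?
(0.5, 0.866)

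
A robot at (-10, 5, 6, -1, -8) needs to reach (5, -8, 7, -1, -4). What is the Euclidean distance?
20.2731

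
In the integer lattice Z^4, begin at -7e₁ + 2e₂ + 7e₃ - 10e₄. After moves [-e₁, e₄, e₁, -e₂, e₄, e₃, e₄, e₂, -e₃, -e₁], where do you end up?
(-8, 2, 7, -7)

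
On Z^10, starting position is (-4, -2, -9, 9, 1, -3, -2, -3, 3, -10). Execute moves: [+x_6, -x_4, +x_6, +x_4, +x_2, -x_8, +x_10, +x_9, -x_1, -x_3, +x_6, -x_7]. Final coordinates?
(-5, -1, -10, 9, 1, 0, -3, -4, 4, -9)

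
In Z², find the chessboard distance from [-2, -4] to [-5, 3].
7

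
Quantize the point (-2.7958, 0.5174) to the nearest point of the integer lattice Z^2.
(-3, 1)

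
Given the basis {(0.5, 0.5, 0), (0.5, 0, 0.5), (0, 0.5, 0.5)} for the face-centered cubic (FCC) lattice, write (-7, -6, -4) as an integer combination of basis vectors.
-9b₁ - 5b₂ - 3b₃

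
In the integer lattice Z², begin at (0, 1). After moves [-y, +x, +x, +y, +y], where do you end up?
(2, 2)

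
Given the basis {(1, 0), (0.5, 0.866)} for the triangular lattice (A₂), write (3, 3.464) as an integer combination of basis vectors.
b₁ + 4b₂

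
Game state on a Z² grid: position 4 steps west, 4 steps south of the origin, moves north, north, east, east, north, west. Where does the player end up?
(-3, -1)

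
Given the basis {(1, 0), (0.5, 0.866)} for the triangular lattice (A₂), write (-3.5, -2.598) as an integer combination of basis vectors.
-2b₁ - 3b₂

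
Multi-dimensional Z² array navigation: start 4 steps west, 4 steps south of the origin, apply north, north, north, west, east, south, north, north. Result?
(-4, 0)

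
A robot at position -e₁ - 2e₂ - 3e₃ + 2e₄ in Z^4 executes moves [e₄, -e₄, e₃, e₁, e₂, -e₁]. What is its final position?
(-1, -1, -2, 2)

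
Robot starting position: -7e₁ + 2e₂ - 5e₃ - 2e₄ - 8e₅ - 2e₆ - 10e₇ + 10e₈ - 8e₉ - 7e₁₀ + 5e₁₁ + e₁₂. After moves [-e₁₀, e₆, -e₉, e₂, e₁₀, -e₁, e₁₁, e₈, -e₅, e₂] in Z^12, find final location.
(-8, 4, -5, -2, -9, -1, -10, 11, -9, -7, 6, 1)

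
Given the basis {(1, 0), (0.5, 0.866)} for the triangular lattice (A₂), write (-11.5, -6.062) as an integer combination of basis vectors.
-8b₁ - 7b₂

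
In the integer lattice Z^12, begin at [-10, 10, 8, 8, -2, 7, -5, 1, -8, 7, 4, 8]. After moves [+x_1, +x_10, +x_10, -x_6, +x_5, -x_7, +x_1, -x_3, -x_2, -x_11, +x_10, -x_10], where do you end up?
(-8, 9, 7, 8, -1, 6, -6, 1, -8, 9, 3, 8)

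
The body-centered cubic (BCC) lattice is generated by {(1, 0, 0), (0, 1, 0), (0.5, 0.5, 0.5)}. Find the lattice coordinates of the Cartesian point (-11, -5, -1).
-10b₁ - 4b₂ - 2b₃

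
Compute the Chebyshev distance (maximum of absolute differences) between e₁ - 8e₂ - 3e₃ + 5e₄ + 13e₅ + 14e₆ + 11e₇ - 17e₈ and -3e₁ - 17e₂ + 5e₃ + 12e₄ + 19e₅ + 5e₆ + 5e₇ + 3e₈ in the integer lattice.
20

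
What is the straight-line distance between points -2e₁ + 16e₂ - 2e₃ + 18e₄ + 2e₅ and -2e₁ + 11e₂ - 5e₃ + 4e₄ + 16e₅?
20.6398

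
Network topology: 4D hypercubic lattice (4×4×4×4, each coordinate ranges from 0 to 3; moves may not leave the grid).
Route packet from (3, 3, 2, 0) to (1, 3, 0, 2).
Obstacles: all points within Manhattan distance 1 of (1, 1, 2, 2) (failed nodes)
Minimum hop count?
6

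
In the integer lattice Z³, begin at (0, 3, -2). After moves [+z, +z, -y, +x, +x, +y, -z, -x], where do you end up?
(1, 3, -1)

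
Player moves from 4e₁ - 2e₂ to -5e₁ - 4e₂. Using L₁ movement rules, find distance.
11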